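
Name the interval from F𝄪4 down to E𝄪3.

Descending from F##4 to E##3 is the same interval as ascending E##3 to F##4.
E to F spans two letter names (E-F), plus an octave, so the interval is some kind of ninth.
E##3 to F##4 is 13 semitones, a half step short of the major ninth (14), so this is minor.
(Equivalently, a compound minor second: a minor second plus an octave.)

m9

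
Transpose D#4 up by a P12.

Five letters up from D (plus an octave) reaches A.
Moving 19 semitones up from D#4 (the size of a perfect twelfth) reaches A#5.

A#5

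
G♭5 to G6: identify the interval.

augmented octave

G to G is the same letter name, plus an octave, so the interval is some kind of octave.
Gb5 to G6 spans 13 semitones — one semitone wider than the perfect octave (12) — giving an augmented octave.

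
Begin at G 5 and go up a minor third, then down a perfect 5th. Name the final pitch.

E flat 5

Up a minor third from G5: Bb5 (3 semitones up).
A perfect fifth down from Bb5 is Eb5.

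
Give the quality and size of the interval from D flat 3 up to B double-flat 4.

D to B spans six letter names (D-E-F-G-A-B), plus an octave, so the interval is some kind of thirteenth.
A major thirteenth would be 21 semitones, but Db3 to Bbb4 is 20 — one semitone narrower, making it a minor thirteenth.
(Equivalently, a compound minor sixth: a minor sixth plus an octave.)

m13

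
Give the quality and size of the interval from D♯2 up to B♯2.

D to B spans six letter names (D-E-F-G-A-B) — that makes it a sixth of some quality.
The major sixth spans 9 semitones, and D#2 to B#2 is exactly 9 semitones — so this is a major sixth.

major sixth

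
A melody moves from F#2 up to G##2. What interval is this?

F to G spans two letter names (F-G), so the interval is some kind of second.
A major second would be 2 semitones; F#2 to G##2 is 3, one semitone wider, so the interval is augmented.

augmented 2nd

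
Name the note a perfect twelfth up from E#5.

B#6

The twelfth's letter: E up five letter names plus an octave → B.
Moving 19 semitones up from E#5 (the size of a perfect twelfth) reaches B#6.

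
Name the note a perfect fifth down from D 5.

The fifth takes the letter from D down to G.
Moving 7 semitones down from D5 (the size of a perfect fifth) reaches G4.

G 4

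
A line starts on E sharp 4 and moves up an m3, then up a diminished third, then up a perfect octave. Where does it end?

E#4 up a minor third → G#4 (3 semitones).
Up a diminished third from G#4: Bb4 (2 semitones up).
A perfect octave up from Bb4 is Bb5.

B flat 5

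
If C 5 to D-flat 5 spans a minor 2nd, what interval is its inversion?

major 7th

Inverted interval numbers add to nine, so a second pairs with a seventh (2 + 7 = 9).
Quality inverts too: minor becomes major. That makes the inversion a major seventh.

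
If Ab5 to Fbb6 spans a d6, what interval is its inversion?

augmented 3rd

The rule of nine gives the new number: 9 − 6 = 3, so a sixth becomes a third.
And diminished becomes augmented under inversion, so we get an augmented third.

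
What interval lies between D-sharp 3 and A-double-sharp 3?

D to A spans five letter names (D-E-F-G-A) — that makes it a fifth of some quality.
The perfect fifth is 7 semitones; here we have 8, one semitone wider: augmented.

augmented fifth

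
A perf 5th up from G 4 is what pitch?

D 5

Counting five letter names up from G lands on D.
Moving 7 semitones up from G4 (the size of a perfect fifth) reaches D5.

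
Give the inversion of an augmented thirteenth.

diminished third

First reduce the compound augmented thirteenth to its simple form, an augmented sixth.
Inverted interval numbers add to nine, so a sixth pairs with a third (6 + 3 = 9).
And augmented becomes diminished under inversion, so we get a diminished third.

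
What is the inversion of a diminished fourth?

A5

Inverted interval numbers add to nine, so a fourth pairs with a fifth (4 + 5 = 9).
The quality also flips — diminished becomes augmented — giving an augmented fifth.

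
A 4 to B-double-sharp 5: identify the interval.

doubly augmented 9th

A to B spans two letter names (A-B), plus an octave — that makes it a ninth of some quality.
A4 to B##5 spans 16 semitones — two semitones wider than the major ninth (14) — giving a doubly augmented ninth.
(Equivalently, a compound doubly augmented second: a doubly augmented second plus an octave.)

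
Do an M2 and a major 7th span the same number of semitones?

A major second is 2 semitones but a major seventh is 11 semitones — different sizes.

No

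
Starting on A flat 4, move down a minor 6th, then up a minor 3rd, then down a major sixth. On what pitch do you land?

G flat 3

A minor sixth down from Ab4 is C4.
A minor third up from C4 is Eb4.
Down a major sixth from Eb4: Gb3 (9 semitones down).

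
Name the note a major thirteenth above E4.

Six letters up from E (plus an octave) reaches C.
A major thirteenth spans 21 semitones, so from E4 the target pitch is C#6.

C#6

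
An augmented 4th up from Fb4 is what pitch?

Four letter names up from F: B.
An augmented fourth spans 6 semitones, so from Fb4 the target pitch is Bb4.

Bb4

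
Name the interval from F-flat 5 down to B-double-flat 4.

perfect fifth

Descending from Fb5 to Bbb4 is the same interval as ascending Bbb4 to Fb5.
B to F spans five letter names (B-C-D-E-F), so the interval is some kind of fifth.
Counting semitones, Bbb4→Fb5 is 7, which is the perfect fifth.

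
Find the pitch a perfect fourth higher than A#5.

Counting four letter names up from A lands on D.
A perfect fourth is 5 semitones; 5 semitones up from A#5 gives D#6.

D#6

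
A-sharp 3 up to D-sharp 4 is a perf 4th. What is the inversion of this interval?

The rule of nine gives the new number: 9 − 4 = 5, so a fourth becomes a fifth.
The quality also flips — perfect stays perfect — giving a perfect fifth.

P5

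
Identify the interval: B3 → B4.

perfect octave

B to B is the same letter name, plus an octave: an octave.
Counting semitones, B3→B4 is 12, which is the perfect octave.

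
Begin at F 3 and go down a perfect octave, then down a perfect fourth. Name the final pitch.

C 2

A perfect octave down from F3 is F2.
A perfect fourth down from F2 is C2.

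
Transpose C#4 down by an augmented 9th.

Bb2

The ninth's letter: C down two letter names plus an octave → B.
Moving 15 semitones down from C#4 (the size of an augmented ninth) reaches Bb2.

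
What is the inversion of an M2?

minor 7th

The rule of nine gives the new number: 9 − 2 = 7, so a second becomes a seventh.
The quality also flips — major becomes minor — giving a minor seventh.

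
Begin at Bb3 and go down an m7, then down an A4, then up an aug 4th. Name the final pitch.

Down a minor seventh from Bb3: C3 (10 semitones down).
C3 down an augmented fourth → Gb2 (6 semitones).
Up an augmented fourth from Gb2: C3 (6 semitones up).

C3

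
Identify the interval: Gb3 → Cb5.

perfect eleventh

G to C spans four letter names (G-A-B-C), plus an octave, so the interval is some kind of eleventh.
The perfect eleventh spans 17 semitones, and Gb3 to Cb5 is exactly 17 semitones — so this is a perfect eleventh.
(Equivalently, a compound perfect fourth: a perfect fourth plus an octave.)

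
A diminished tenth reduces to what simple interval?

d3

Take out an octave (7 from the number): 10 − 7 = 3.
Quality carries through unchanged, so the simple form is a diminished third.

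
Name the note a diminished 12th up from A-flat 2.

E-double-flat 4

The twelfth's letter: A up five letter names plus an octave → E.
Moving 18 semitones up from Ab2 (the size of a diminished twelfth) reaches Ebb4.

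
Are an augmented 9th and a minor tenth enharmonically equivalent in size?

Yes

Both span 15 semitones: an augmented ninth and a minor tenth are the same chromatic distance.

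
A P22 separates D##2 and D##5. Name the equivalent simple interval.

Each octave removed subtracts seven from the number: 22 − 14 = 8.
That makes a perfect twenty-second a compound perfect octave — 2 octaves plus a perfect octave.

perfect octave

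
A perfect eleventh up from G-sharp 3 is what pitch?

C-sharp 5

Counting four letter names plus an octave up from G lands on C.
A perfect eleventh spans 17 semitones, so from G#3 the target pitch is C#5.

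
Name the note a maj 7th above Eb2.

The seventh takes the letter from E up to D.
Moving 11 semitones up from Eb2 (the size of a major seventh) reaches D3.

D3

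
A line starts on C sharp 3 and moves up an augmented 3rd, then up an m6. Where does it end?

C double-sharp 4

An augmented third up from C#3 is E##3.
E##3 up a minor sixth → C##4 (8 semitones).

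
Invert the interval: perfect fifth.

The rule of nine gives the new number: 9 − 5 = 4, so a fifth becomes a fourth.
Quality inverts too: perfect stays perfect. That makes the inversion a perfect fourth.

perfect fourth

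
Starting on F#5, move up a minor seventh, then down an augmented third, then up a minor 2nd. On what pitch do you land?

Dbb6

F#5 up a minor seventh → E6 (10 semitones).
An augmented third down from E6 is Cb6.
Cb6 up a minor second → Dbb6 (1 semitone).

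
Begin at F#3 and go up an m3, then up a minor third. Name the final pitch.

A minor third up from F#3 is A3.
A minor third up from A3 is C4.

C4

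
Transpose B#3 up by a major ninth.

C##5

Counting two letter names plus an octave up from B lands on C.
A major ninth is 14 semitones; 14 semitones up from B#3 gives C##5.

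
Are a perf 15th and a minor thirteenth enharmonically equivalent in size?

A perfect fifteenth spans 24 semitones; a minor thirteenth spans 20 semitones. They differ by 4.

No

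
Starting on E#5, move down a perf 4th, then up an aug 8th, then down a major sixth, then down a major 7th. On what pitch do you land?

A perfect fourth down from E#5 is B#4.
B#4 up an augmented octave → B##5 (13 semitones).
B##5 down a major sixth → D##5 (9 semitones).
D##5 down a major seventh → E#4 (11 semitones).

E#4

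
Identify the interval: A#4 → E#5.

perfect fifth

A to E spans five letter names (A-B-C-D-E): a fifth.
A#4 to E#5 is 7 semitones, matching the perfect fifth exactly, so the quality is perfect.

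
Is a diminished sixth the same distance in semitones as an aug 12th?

No

A diminished sixth spans 7 semitones; an augmented twelfth spans 20 semitones. They differ by 13.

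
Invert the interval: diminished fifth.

Inverted interval numbers add to nine, so a fifth pairs with a fourth (5 + 4 = 9).
The quality also flips — diminished becomes augmented — giving an augmented fourth.

A4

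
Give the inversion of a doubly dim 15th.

First reduce the compound doubly diminished fifteenth to its simple form, a doubly diminished octave.
Inverted interval numbers add to nine, so an octave pairs with a unison (8 + 1 = 9).
The quality also flips — doubly diminished becomes doubly augmented — giving a doubly augmented unison.

doubly augmented 1st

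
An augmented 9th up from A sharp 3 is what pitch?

B double-sharp 4

Two letters up from A (plus an octave) reaches B.
An augmented ninth is 15 semitones; 15 semitones up from A#3 gives B##4.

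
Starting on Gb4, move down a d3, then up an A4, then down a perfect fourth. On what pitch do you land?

A diminished third down from Gb4 is E4.
Up an augmented fourth from E4: A#4 (6 semitones up).
Down a perfect fourth from A#4: E#4 (5 semitones down).

E#4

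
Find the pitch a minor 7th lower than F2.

Counting seven letter names down from F lands on G.
Moving 10 semitones down from F2 (the size of a minor seventh) reaches G1.

G1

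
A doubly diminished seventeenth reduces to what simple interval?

doubly diminished third

Subtracting seven from the interval number removes an octave: 17 − 14 = 3.
Quality carries through unchanged, so the simple form is a doubly diminished third.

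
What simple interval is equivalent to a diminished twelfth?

Subtracting seven from the interval number removes an octave: 12 − 7 = 5.
Quality carries through unchanged, so the simple form is a diminished fifth.

d5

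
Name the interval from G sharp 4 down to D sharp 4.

Descending from G#4 to D#4 is the same interval as ascending D#4 to G#4.
D to G spans four letter names (D-E-F-G), so the interval is some kind of fourth.
D#4 to G#4 is 5 semitones, matching the perfect fourth exactly, so the quality is perfect.

P4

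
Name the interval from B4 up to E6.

B to E spans four letter names (B-C-D-E), plus an octave — that makes it an eleventh of some quality.
The perfect eleventh spans 17 semitones, and B4 to E6 is exactly 17 semitones — so this is a perfect eleventh.
(Equivalently, a compound perfect fourth: a perfect fourth plus an octave.)

perfect eleventh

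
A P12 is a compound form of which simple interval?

Take out an octave (7 from the number): 12 − 7 = 5.
That makes a perfect twelfth a compound perfect fifth — an octave plus a perfect fifth.

perfect 5th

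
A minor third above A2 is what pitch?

C3

The third takes the letter from A up to C.
A minor third spans 3 semitones, so from A2 the target pitch is C3.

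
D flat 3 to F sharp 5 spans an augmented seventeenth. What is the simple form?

Each octave removed subtracts seven from the number: 17 − 14 = 3.
Quality carries through unchanged, so the simple form is an augmented third.

augmented 3rd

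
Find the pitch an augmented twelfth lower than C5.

The twelfth's letter: C down five letter names plus an octave → F.
An augmented twelfth is 20 semitones; 20 semitones down from C5 gives Fb3.

Fb3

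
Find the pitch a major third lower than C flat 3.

Counting three letter names down from C lands on A.
A major third spans 4 semitones, so from Cb3 the target pitch is Abb2.

A double-flat 2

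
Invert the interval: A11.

First reduce the compound augmented eleventh to its simple form, an augmented fourth.
The rule of nine gives the new number: 9 − 4 = 5, so a fourth becomes a fifth.
The quality also flips — augmented becomes diminished — giving a diminished fifth.

diminished fifth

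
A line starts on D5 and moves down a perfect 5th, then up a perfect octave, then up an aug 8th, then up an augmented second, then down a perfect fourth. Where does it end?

E##6

Down a perfect fifth from D5: G4 (7 semitones down).
A perfect octave up from G4 is G5.
Up an augmented octave from G5: G#6 (13 semitones up).
An augmented second up from G#6 is A##6.
A##6 down a perfect fourth → E##6 (5 semitones).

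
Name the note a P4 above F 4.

Counting four letter names up from F lands on B.
Moving 5 semitones up from F4 (the size of a perfect fourth) reaches Bb4.

B-flat 4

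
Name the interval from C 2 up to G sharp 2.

C to G spans five letter names (C-D-E-F-G), so the interval is some kind of fifth.
The perfect fifth is 7 semitones; here we have 8, one semitone wider: augmented.

augmented fifth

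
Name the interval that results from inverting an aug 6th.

diminished 3rd

Inverted interval numbers add to nine, so a sixth pairs with a third (6 + 3 = 9).
Quality inverts too: augmented becomes diminished. That makes the inversion a diminished third.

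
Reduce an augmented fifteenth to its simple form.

A8

Take out an octave (7 from the number): 15 − 7 = 8.
Quality carries through unchanged, so the simple form is an augmented octave.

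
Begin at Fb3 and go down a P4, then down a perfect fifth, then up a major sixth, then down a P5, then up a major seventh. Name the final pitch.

A perfect fourth down from Fb3 is Cb3.
Cb3 down a perfect fifth → Fb2 (7 semitones).
Up a major sixth from Fb2: Db3 (9 semitones up).
A perfect fifth down from Db3 is Gb2.
A major seventh up from Gb2 is F3.

F3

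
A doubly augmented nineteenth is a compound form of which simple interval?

doubly augmented fifth

Subtracting seven from the interval number removes an octave: 19 − 14 = 5.
Quality carries through unchanged, so the simple form is a doubly augmented fifth.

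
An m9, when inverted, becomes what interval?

M7

First reduce the compound minor ninth to its simple form, a minor second.
The rule of nine gives the new number: 9 − 2 = 7, so a second becomes a seventh.
The quality also flips — minor becomes major — giving a major seventh.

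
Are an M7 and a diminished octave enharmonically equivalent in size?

A major seventh spans 11 semitones, and a diminished octave also spans 11 semitones — they're enharmonic.

Yes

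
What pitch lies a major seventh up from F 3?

The seventh takes the letter from F up to E.
A major seventh spans 11 semitones, so from F3 the target pitch is E4.

E 4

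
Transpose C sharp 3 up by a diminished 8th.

C 4

For an octave the letter name doesn't change: still C, an octave up.
A diminished octave is 11 semitones; 11 semitones up from C#3 gives C4.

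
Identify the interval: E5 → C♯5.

minor 3rd

Descending from E5 to C#5 is the same interval as ascending C#5 to E5.
C to E spans three letter names (C-D-E), so the interval is some kind of third.
C#5 to E5 is 3 semitones, a half step short of the major third (4), so this is minor.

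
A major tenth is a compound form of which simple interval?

major 3rd

Each octave removed subtracts seven from the number: 10 − 7 = 3.
So a major tenth is an octave plus a major third. The quality is unchanged.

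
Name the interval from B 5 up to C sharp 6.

B to C spans two letter names (B-C): a second.
B5 to C#6 is 2 semitones, matching the major second exactly, so the quality is major.

major 2nd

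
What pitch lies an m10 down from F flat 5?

Counting three letter names plus an octave down from F lands on D.
A minor tenth spans 15 semitones, so from Fb5 the target pitch is Db4.

D flat 4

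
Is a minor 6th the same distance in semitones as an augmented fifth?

Yes

Both span 8 semitones: a minor sixth and an augmented fifth are the same chromatic distance.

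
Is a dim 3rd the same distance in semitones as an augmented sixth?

2 semitones (diminished third) vs 10 semitones (augmented sixth): not equal.

No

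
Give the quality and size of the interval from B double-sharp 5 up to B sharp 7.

B to B is the same letter name, plus 2 octaves, so the interval is some kind of fifteenth.
B##5 to B#7 spans 23 semitones — one semitone narrower than the perfect fifteenth (24) — giving a diminished fifteenth.
(Equivalently, a compound diminished octave: a diminished octave plus an octave.)

diminished fifteenth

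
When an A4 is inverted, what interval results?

The rule of nine gives the new number: 9 − 4 = 5, so a fourth becomes a fifth.
The quality also flips — augmented becomes diminished — giving a diminished fifth.

diminished 5th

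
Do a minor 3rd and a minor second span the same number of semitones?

A minor third is 3 semitones but a minor second is 1 semitone — different sizes.

No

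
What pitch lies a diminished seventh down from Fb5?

The seventh takes the letter from F down to G.
Moving 9 semitones down from Fb5 (the size of a diminished seventh) reaches G4.

G4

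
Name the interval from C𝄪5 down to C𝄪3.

Descending from C##5 to C##3 is the same interval as ascending C##3 to C##5.
C to C is the same letter name, plus 2 octaves: a fifteenth.
The perfect fifteenth spans 24 semitones, and C##3 to C##5 is exactly 24 semitones — so this is a perfect fifteenth.
(Equivalently, a compound perfect octave: a perfect octave plus an octave.)

P15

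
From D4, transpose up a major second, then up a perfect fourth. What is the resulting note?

A4

A major second up from D4 is E4.
Up a perfect fourth from E4: A4 (5 semitones up).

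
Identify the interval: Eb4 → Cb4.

Descending from Eb4 to Cb4 is the same interval as ascending Cb4 to Eb4.
C to E spans three letter names (C-D-E) — that makes it a third of some quality.
Cb4 to Eb4 is 4 semitones, matching the major third exactly, so the quality is major.

M3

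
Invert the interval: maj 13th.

minor third

First reduce the compound major thirteenth to its simple form, a major sixth.
The rule of nine gives the new number: 9 − 6 = 3, so a sixth becomes a third.
The quality also flips — major becomes minor — giving a minor third.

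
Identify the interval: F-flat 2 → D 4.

augmented 13th

F to D spans six letter names (F-G-A-B-C-D), plus an octave, so the interval is some kind of thirteenth.
A major thirteenth would be 21 semitones; Fb2 to D4 is 22, one semitone wider, so the interval is augmented.
(Equivalently, a compound augmented sixth: an augmented sixth plus an octave.)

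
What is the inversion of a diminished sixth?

augmented third

Inverted interval numbers add to nine, so a sixth pairs with a third (6 + 3 = 9).
The quality also flips — diminished becomes augmented — giving an augmented third.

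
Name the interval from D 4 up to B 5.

D to B spans six letter names (D-E-F-G-A-B), plus an octave — that makes it a thirteenth of some quality.
Counting semitones, D4→B5 is 21, which is the major thirteenth.
(Equivalently, a compound major sixth: a major sixth plus an octave.)

major 13th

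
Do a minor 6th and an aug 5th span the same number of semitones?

A minor sixth = 8 semitones = an augmented fifth; enharmonically equal.

Yes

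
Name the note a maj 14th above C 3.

B 4

Seven letters up from C (plus an octave) reaches B.
A major fourteenth spans 23 semitones, so from C3 the target pitch is B4.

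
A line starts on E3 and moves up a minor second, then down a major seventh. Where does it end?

Up a minor second from E3: F3 (1 semitone up).
A major seventh down from F3 is Gb2.

Gb2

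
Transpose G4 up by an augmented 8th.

For an octave the letter name doesn't change: still G, an octave up.
An augmented octave spans 13 semitones, so from G4 the target pitch is G#5.

G#5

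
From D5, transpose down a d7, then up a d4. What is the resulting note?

A4

D5 down a diminished seventh → E#4 (9 semitones).
Up a diminished fourth from E#4: A4 (4 semitones up).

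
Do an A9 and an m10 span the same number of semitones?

Yes

An augmented ninth = 15 semitones = a minor tenth; enharmonically equal.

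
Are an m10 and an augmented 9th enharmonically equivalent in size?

Yes

Both span 15 semitones: a minor tenth and an augmented ninth are the same chromatic distance.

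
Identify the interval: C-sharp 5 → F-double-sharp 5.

C to F spans four letter names (C-D-E-F): a fourth.
The perfect fourth is 5 semitones; here we have 6, one semitone wider: augmented.

augmented fourth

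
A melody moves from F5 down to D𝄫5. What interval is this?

Descending from F5 to Dbb5 is the same interval as ascending Dbb5 to F5.
D to F spans three letter names (D-E-F) — that makes it a third of some quality.
The major third is 4 semitones; here we have 5, one semitone wider: augmented.

A3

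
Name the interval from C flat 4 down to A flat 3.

minor third

Descending from Cb4 to Ab3 is the same interval as ascending Ab3 to Cb4.
A to C spans three letter names (A-B-C): a third.
At 3 semitones, Ab3→Cb4 falls one short of a major third: minor.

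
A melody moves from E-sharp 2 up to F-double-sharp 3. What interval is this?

major ninth

E to F spans two letter names (E-F), plus an octave — that makes it a ninth of some quality.
The major ninth spans 14 semitones, and E#2 to F##3 is exactly 14 semitones — so this is a major ninth.
(Equivalently, a compound major second: a major second plus an octave.)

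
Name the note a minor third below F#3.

Counting three letter names down from F lands on D.
A minor third spans 3 semitones, so from F#3 the target pitch is D#3.

D#3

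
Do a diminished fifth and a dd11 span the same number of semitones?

No

A diminished fifth spans 6 semitones; a doubly diminished eleventh spans 15 semitones. They differ by 9.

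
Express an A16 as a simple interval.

Take out 2 octaves (14 from the number): 16 − 14 = 2.
So an augmented sixteenth is 2 octaves plus an augmented second. The quality is unchanged.

augmented 2nd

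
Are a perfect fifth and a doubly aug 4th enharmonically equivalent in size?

Both span 7 semitones: a perfect fifth and a doubly augmented fourth are the same chromatic distance.

Yes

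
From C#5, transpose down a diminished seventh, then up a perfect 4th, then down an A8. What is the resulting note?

Down a diminished seventh from C#5: D##4 (9 semitones down).
D##4 up a perfect fourth → G##4 (5 semitones).
An augmented octave down from G##4 is G#3.

G#3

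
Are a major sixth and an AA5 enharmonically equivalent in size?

A major sixth spans 9 semitones, and a doubly augmented fifth also spans 9 semitones — they're enharmonic.

Yes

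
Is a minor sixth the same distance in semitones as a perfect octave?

A minor sixth spans 8 semitones; a perfect octave spans 12 semitones. They differ by 4.

No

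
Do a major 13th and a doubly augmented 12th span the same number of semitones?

Both span 21 semitones: a major thirteenth and a doubly augmented twelfth are the same chromatic distance.

Yes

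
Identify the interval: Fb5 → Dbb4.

major 10th

Descending from Fb5 to Dbb4 is the same interval as ascending Dbb4 to Fb5.
D to F spans three letter names (D-E-F), plus an octave: a tenth.
The major tenth spans 16 semitones, and Dbb4 to Fb5 is exactly 16 semitones — so this is a major tenth.
(Equivalently, a compound major third: a major third plus an octave.)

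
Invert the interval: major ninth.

First reduce the compound major ninth to its simple form, a major second.
Inverted interval numbers add to nine, so a second pairs with a seventh (2 + 7 = 9).
And major becomes minor under inversion, so we get a minor seventh.

m7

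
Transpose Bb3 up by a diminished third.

The third takes the letter from B up to D.
Moving 2 semitones up from Bb3 (the size of a diminished third) reaches Dbb4.

Dbb4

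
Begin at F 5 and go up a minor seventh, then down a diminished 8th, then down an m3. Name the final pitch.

F5 up a minor seventh → Eb6 (10 semitones).
Eb6 down a diminished octave → E5 (11 semitones).
Down a minor third from E5: C#5 (3 semitones down).

C sharp 5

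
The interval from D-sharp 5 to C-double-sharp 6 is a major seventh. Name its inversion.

Interval numbers invert to sum to nine: 7 + 2 = 9, so a seventh inverts to a second.
The quality also flips — major becomes minor — giving a minor second.

minor second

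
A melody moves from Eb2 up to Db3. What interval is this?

E to D spans seven letter names (E-F-G-A-B-C-D): a seventh.
At 10 semitones, Eb2→Db3 falls one short of a major seventh: minor.

minor 7th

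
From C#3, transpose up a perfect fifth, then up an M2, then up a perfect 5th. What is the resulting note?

A perfect fifth up from C#3 is G#3.
Up a major second from G#3: A#3 (2 semitones up).
A#3 up a perfect fifth → E#4 (7 semitones).

E#4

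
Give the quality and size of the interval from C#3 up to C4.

C to C is the same letter name, plus an octave — that makes it an octave of some quality.
The perfect octave is 12 semitones; here we have 11, one semitone narrower: diminished.

diminished octave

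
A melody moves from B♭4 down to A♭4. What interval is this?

major second

Descending from Bb4 to Ab4 is the same interval as ascending Ab4 to Bb4.
A to B spans two letter names (A-B), so the interval is some kind of second.
Counting semitones, Ab4→Bb4 is 2, which is the major second.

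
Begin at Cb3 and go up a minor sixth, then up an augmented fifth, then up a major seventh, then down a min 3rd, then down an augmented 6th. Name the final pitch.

Cb3 up a minor sixth → Abb3 (8 semitones).
Up an augmented fifth from Abb3: Eb4 (8 semitones up).
Up a major seventh from Eb4: D5 (11 semitones up).
D5 down a minor third → B4 (3 semitones).
An augmented sixth down from B4 is Db4.

Db4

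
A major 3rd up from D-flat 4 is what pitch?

The third takes the letter from D up to F.
A major third spans 4 semitones, so from Db4 the target pitch is F4.

F 4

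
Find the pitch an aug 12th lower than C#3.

Five letters down from C (plus an octave) reaches F.
An augmented twelfth spans 20 semitones, so from C#3 the target pitch is F1.

F1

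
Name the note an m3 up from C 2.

The third takes the letter from C up to E.
Moving 3 semitones up from C2 (the size of a minor third) reaches Eb2.

E-flat 2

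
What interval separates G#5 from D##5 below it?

Descending from G#5 to D##5 is the same interval as ascending D##5 to G#5.
D to G spans four letter names (D-E-F-G): a fourth.
A perfect fourth would be 5 semitones; D##5 to G#5 is 4, one semitone narrower, so the interval is diminished.

d4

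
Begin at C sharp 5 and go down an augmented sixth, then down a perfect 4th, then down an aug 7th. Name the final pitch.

C double-flat 3

C#5 down an augmented sixth → Eb4 (10 semitones).
Down a perfect fourth from Eb4: Bb3 (5 semitones down).
Bb3 down an augmented seventh → Cbb3 (12 semitones).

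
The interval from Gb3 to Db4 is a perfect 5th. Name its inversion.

Interval numbers invert to sum to nine: 5 + 4 = 9, so a fifth inverts to a fourth.
The quality also flips — perfect stays perfect — giving a perfect fourth.

P4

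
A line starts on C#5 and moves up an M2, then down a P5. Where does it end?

C#5 up a major second → D#5 (2 semitones).
Down a perfect fifth from D#5: G#4 (7 semitones down).

G#4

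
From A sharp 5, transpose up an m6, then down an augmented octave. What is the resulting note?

F 5

A#5 up a minor sixth → F#6 (8 semitones).
An augmented octave down from F#6 is F5.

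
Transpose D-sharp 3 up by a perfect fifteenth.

D-sharp 5

For a fifteenth the letter name doesn't change: still D, two octaves up.
A perfect fifteenth spans 24 semitones, so from D#3 the target pitch is D#5.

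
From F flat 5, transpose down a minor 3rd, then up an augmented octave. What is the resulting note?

D 6

Down a minor third from Fb5: Db5 (3 semitones down).
Up an augmented octave from Db5: D6 (13 semitones up).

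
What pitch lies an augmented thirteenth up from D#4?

Counting six letter names plus an octave up from D lands on B.
Moving 22 semitones up from D#4 (the size of an augmented thirteenth) reaches B##5.

B##5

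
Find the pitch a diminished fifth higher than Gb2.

Counting five letter names up from G lands on D.
Moving 6 semitones up from Gb2 (the size of a diminished fifth) reaches Dbb3.

Dbb3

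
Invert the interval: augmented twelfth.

diminished 4th

First reduce the compound augmented twelfth to its simple form, an augmented fifth.
Interval numbers invert to sum to nine: 5 + 4 = 9, so a fifth inverts to a fourth.
Quality inverts too: augmented becomes diminished. That makes the inversion a diminished fourth.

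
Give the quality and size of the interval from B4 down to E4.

perfect fifth

Descending from B4 to E4 is the same interval as ascending E4 to B4.
E to B spans five letter names (E-F-G-A-B), so the interval is some kind of fifth.
E4 to B4 is 7 semitones, matching the perfect fifth exactly, so the quality is perfect.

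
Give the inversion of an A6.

The rule of nine gives the new number: 9 − 6 = 3, so a sixth becomes a third.
Quality inverts too: augmented becomes diminished. That makes the inversion a diminished third.

diminished 3rd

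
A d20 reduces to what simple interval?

d6

Each octave removed subtracts seven from the number: 20 − 14 = 6.
That makes a diminished twentieth a compound diminished sixth — 2 octaves plus a diminished sixth.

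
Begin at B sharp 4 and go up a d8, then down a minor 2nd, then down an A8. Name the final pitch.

Up a diminished octave from B#4: B5 (11 semitones up).
A minor second down from B5 is A#5.
An augmented octave down from A#5 is A4.

A 4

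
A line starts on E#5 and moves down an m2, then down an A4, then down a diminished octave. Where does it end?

E#5 down a minor second → D##5 (1 semitone).
Down an augmented fourth from D##5: A#4 (6 semitones down).
A#4 down a diminished octave → A##3 (11 semitones).

A##3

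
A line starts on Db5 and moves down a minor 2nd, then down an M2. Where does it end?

Bb4

Down a minor second from Db5: C5 (1 semitone down).
C5 down a major second → Bb4 (2 semitones).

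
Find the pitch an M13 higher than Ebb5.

Cb7

Six letters up from E (plus an octave) reaches C.
A major thirteenth spans 21 semitones, so from Ebb5 the target pitch is Cb7.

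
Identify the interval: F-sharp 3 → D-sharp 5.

F to D spans six letter names (F-G-A-B-C-D), plus an octave, so the interval is some kind of thirteenth.
The major thirteenth spans 21 semitones, and F#3 to D#5 is exactly 21 semitones — so this is a major thirteenth.
(Equivalently, a compound major sixth: a major sixth plus an octave.)

major thirteenth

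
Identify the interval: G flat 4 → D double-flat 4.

Descending from Gb4 to Dbb4 is the same interval as ascending Dbb4 to Gb4.
D to G spans four letter names (D-E-F-G), so the interval is some kind of fourth.
Dbb4 to Gb4 spans 6 semitones — one semitone wider than the perfect fourth (5) — giving an augmented fourth.

augmented fourth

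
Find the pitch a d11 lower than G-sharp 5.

D-double-sharp 4

The eleventh's letter: G down four letter names plus an octave → D.
A diminished eleventh is 16 semitones; 16 semitones down from G#5 gives D##4.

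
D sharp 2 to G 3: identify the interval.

diminished eleventh

D to G spans four letter names (D-E-F-G), plus an octave — that makes it an eleventh of some quality.
A perfect eleventh would be 17 semitones; D#2 to G3 is 16, one semitone narrower, so the interval is diminished.
(Equivalently, a compound diminished fourth: a diminished fourth plus an octave.)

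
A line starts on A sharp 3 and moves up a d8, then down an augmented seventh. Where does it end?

A diminished octave up from A#3 is A4.
An augmented seventh down from A4 is Bbb3.

B double-flat 3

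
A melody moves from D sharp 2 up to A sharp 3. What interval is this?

D to A spans five letter names (D-E-F-G-A), plus an octave: a twelfth.
D#2 to A#3 is 19 semitones, matching the perfect twelfth exactly, so the quality is perfect.
(Equivalently, a compound perfect fifth: a perfect fifth plus an octave.)

P12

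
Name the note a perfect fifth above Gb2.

The fifth takes the letter from G up to D.
A perfect fifth spans 7 semitones, so from Gb2 the target pitch is Db3.

Db3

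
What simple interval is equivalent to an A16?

Take out 2 octaves (14 from the number): 16 − 14 = 2.
Quality carries through unchanged, so the simple form is an augmented second.

augmented 2nd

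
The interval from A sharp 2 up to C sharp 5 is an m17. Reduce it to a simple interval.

m3

Take out 2 octaves (14 from the number): 17 − 14 = 3.
So a minor seventeenth is 2 octaves plus a minor third. The quality is unchanged.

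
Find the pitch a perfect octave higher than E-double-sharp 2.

E-double-sharp 3

An octave keeps the letter name E, an octave up from E.
A perfect octave is 12 semitones; 12 semitones up from E##2 gives E##3.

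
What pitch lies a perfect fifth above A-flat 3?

Counting five letter names up from A lands on E.
A perfect fifth spans 7 semitones, so from Ab3 the target pitch is Eb4.

E-flat 4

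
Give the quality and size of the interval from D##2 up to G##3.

D to G spans four letter names (D-E-F-G), plus an octave — that makes it an eleventh of some quality.
D##2 to G##3 is 17 semitones, matching the perfect eleventh exactly, so the quality is perfect.
(Equivalently, a compound perfect fourth: a perfect fourth plus an octave.)

perfect 11th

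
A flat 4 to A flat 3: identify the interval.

Descending from Ab4 to Ab3 is the same interval as ascending Ab3 to Ab4.
A to A is the same letter name, plus an octave: an octave.
The perfect octave spans 12 semitones, and Ab3 to Ab4 is exactly 12 semitones — so this is a perfect octave.

perfect octave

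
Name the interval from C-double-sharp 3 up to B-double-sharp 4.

C to B spans seven letter names (C-D-E-F-G-A-B), plus an octave, so the interval is some kind of fourteenth.
Counting semitones, C##3→B##4 is 23, which is the major fourteenth.
(Equivalently, a compound major seventh: a major seventh plus an octave.)

M14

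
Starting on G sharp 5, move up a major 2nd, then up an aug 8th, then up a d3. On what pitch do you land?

C sharp 7

G#5 up a major second → A#5 (2 semitones).
A#5 up an augmented octave → A##6 (13 semitones).
A diminished third up from A##6 is C#7.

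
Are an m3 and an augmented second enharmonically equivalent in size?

Both span 3 semitones: a minor third and an augmented second are the same chromatic distance.

Yes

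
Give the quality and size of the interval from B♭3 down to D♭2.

Descending from Bb3 to Db2 is the same interval as ascending Db2 to Bb3.
D to B spans six letter names (D-E-F-G-A-B), plus an octave: a thirteenth.
Counting semitones, Db2→Bb3 is 21, which is the major thirteenth.
(Equivalently, a compound major sixth: a major sixth plus an octave.)

M13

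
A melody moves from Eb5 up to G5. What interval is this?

M3

E to G spans three letter names (E-F-G), so the interval is some kind of third.
The major third spans 4 semitones, and Eb5 to G5 is exactly 4 semitones — so this is a major third.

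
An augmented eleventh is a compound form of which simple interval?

Subtracting seven from the interval number removes an octave: 11 − 7 = 4.
So an augmented eleventh is an octave plus an augmented fourth. The quality is unchanged.

augmented 4th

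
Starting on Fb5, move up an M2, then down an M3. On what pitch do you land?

Ebb5

Fb5 up a major second → Gb5 (2 semitones).
Down a major third from Gb5: Ebb5 (4 semitones down).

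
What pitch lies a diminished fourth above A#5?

D6

The fourth takes the letter from A up to D.
A diminished fourth is 4 semitones; 4 semitones up from A#5 gives D6.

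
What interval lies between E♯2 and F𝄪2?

major second

E to F spans two letter names (E-F) — that makes it a second of some quality.
The major second spans 2 semitones, and E#2 to F##2 is exactly 2 semitones — so this is a major second.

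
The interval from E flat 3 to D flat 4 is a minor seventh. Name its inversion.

major 2nd

The rule of nine gives the new number: 9 − 7 = 2, so a seventh becomes a second.
And minor becomes major under inversion, so we get a major second.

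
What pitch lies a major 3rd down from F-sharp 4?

The third takes the letter from F down to D.
A major third is 4 semitones; 4 semitones down from F#4 gives D4.

D 4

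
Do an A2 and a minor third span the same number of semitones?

An augmented second = 3 semitones = a minor third; enharmonically equal.

Yes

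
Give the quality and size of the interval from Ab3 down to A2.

Descending from Ab3 to A2 is the same interval as ascending A2 to Ab3.
A to A is the same letter name, plus an octave — that makes it an octave of some quality.
A perfect octave would be 12 semitones; A2 to Ab3 is 11, one semitone narrower, so the interval is diminished.

d8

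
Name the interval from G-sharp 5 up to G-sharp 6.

G to G is the same letter name, plus an octave, so the interval is some kind of octave.
Counting semitones, G#5→G#6 is 12, which is the perfect octave.

P8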